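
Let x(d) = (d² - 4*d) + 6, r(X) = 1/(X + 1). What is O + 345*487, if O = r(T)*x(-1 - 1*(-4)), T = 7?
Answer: 1344123/8 ≈ 1.6802e+5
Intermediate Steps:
r(X) = 1/(1 + X)
x(d) = 6 + d² - 4*d
O = 3/8 (O = (6 + (-1 - 1*(-4))² - 4*(-1 - 1*(-4)))/(1 + 7) = (6 + (-1 + 4)² - 4*(-1 + 4))/8 = (6 + 3² - 4*3)/8 = (6 + 9 - 12)/8 = (⅛)*3 = 3/8 ≈ 0.37500)
O + 345*487 = 3/8 + 345*487 = 3/8 + 168015 = 1344123/8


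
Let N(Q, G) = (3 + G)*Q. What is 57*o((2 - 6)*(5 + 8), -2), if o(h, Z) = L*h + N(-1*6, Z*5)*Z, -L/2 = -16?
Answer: -99636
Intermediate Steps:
N(Q, G) = Q*(3 + G)
L = 32 (L = -2*(-16) = 32)
o(h, Z) = 32*h + Z*(-18 - 30*Z) (o(h, Z) = 32*h + ((-1*6)*(3 + Z*5))*Z = 32*h + (-6*(3 + 5*Z))*Z = 32*h + (-18 - 30*Z)*Z = 32*h + Z*(-18 - 30*Z))
57*o((2 - 6)*(5 + 8), -2) = 57*(-30*(-2)² - 18*(-2) + 32*((2 - 6)*(5 + 8))) = 57*(-30*4 + 36 + 32*(-4*13)) = 57*(-120 + 36 + 32*(-52)) = 57*(-120 + 36 - 1664) = 57*(-1748) = -99636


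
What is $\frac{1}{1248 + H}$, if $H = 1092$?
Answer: $\frac{1}{2340} \approx 0.00042735$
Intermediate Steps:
$\frac{1}{1248 + H} = \frac{1}{1248 + 1092} = \frac{1}{2340}$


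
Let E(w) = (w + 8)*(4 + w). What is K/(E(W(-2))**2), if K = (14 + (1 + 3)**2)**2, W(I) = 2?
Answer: 1/4 ≈ 0.25000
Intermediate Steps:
E(w) = (4 + w)*(8 + w) (E(w) = (8 + w)*(4 + w) = (4 + w)*(8 + w))
K = 900 (K = (14 + 4**2)**2 = (14 + 16)**2 = 30**2 = 900)
K/(E(W(-2))**2) = 900/((32 + 2**2 + 12*2)**2) = 900/((32 + 4 + 24)**2) = 900/(60**2) = 900/3600 = 900*(1/3600) = 1/4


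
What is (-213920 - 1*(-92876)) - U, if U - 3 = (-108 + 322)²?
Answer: -166843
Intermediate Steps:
U = 45799 (U = 3 + (-108 + 322)² = 3 + 214² = 3 + 45796 = 45799)
(-213920 - 1*(-92876)) - U = (-213920 - 1*(-92876)) - 1*45799 = (-213920 + 92876) - 45799 = -121044 - 45799 = -166843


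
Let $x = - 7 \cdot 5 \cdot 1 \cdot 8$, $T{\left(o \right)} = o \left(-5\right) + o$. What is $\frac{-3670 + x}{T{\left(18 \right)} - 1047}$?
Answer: $\frac{3950}{1119} \approx 3.5299$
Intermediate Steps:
$T{\left(o \right)} = - 4 o$ ($T{\left(o \right)} = - 5 o + o = - 4 o$)
$x = -280$ ($x = - 7 \cdot 5 \cdot 8 = \left(-7\right) 40 = -280$)
$\frac{-3670 + x}{T{\left(18 \right)} - 1047} = \frac{-3670 - 280}{\left(-4\right) 18 - 1047} = - \frac{3950}{-72 + \left(-2132 + 1085\right)} = - \frac{3950}{-72 - 1047} = - \frac{3950}{-1119} = \left(-3950\right) \left(- \frac{1}{1119}\right) = \frac{3950}{1119}$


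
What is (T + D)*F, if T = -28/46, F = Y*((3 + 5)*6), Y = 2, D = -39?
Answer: -87456/23 ≈ -3802.4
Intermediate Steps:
F = 96 (F = 2*((3 + 5)*6) = 2*(8*6) = 2*48 = 96)
T = -14/23 (T = -28*1/46 = -14/23 ≈ -0.60870)
(T + D)*F = (-14/23 - 39)*96 = -911/23*96 = -87456/23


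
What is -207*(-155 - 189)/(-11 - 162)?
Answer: -71208/173 ≈ -411.61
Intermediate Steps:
-207*(-155 - 189)/(-11 - 162) = -(-71208)/(-173) = -(-71208)*(-1)/173 = -207*344/173 = -71208/173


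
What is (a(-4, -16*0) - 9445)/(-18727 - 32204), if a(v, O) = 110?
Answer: 9335/50931 ≈ 0.18329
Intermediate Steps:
(a(-4, -16*0) - 9445)/(-18727 - 32204) = (110 - 9445)/(-18727 - 32204) = -9335/(-50931) = -9335*(-1/50931) = 9335/50931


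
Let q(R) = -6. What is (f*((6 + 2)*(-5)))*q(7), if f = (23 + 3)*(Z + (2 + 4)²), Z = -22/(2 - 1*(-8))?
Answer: 210912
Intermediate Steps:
Z = -11/5 (Z = -22/(2 + 8) = -22/10 = -22*⅒ = -11/5 ≈ -2.2000)
f = 4394/5 (f = (23 + 3)*(-11/5 + (2 + 4)²) = 26*(-11/5 + 6²) = 26*(-11/5 + 36) = 26*(169/5) = 4394/5 ≈ 878.80)
(f*((6 + 2)*(-5)))*q(7) = (4394*((6 + 2)*(-5))/5)*(-6) = (4394*(8*(-5))/5)*(-6) = ((4394/5)*(-40))*(-6) = -35152*(-6) = 210912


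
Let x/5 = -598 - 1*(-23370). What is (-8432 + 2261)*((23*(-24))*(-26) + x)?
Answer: -791196252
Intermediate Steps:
x = 113860 (x = 5*(-598 - 1*(-23370)) = 5*(-598 + 23370) = 5*22772 = 113860)
(-8432 + 2261)*((23*(-24))*(-26) + x) = (-8432 + 2261)*((23*(-24))*(-26) + 113860) = -6171*(-552*(-26) + 113860) = -6171*(14352 + 113860) = -6171*128212 = -791196252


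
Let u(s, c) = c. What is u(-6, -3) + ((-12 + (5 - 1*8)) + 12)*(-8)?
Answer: 21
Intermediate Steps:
u(-6, -3) + ((-12 + (5 - 1*8)) + 12)*(-8) = -3 + ((-12 + (5 - 1*8)) + 12)*(-8) = -3 + ((-12 + (5 - 8)) + 12)*(-8) = -3 + ((-12 - 3) + 12)*(-8) = -3 + (-15 + 12)*(-8) = -3 - 3*(-8) = -3 + 24 = 21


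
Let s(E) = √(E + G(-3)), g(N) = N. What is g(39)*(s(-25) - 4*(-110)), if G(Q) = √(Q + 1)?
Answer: 17160 + 39*√(-25 + I*√2) ≈ 17166.0 + 195.08*I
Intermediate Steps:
G(Q) = √(1 + Q)
s(E) = √(E + I*√2) (s(E) = √(E + √(1 - 3)) = √(E + √(-2)) = √(E + I*√2))
g(39)*(s(-25) - 4*(-110)) = 39*(√(-25 + I*√2) - 4*(-110)) = 39*(√(-25 + I*√2) + 440) = 39*(440 + √(-25 + I*√2)) = 17160 + 39*√(-25 + I*√2)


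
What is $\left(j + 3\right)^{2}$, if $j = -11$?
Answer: $64$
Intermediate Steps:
$\left(j + 3\right)^{2} = \left(-11 + 3\right)^{2} = \left(-8\right)^{2} = 64$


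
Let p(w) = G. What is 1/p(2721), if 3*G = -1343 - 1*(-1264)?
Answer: -3/79 ≈ -0.037975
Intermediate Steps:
G = -79/3 (G = (-1343 - 1*(-1264))/3 = (-1343 + 1264)/3 = (⅓)*(-79) = -79/3 ≈ -26.333)
p(w) = -79/3
1/p(2721) = 1/(-79/3) = -3/79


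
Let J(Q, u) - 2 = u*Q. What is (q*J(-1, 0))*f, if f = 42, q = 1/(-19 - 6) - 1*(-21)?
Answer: 44016/25 ≈ 1760.6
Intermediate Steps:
J(Q, u) = 2 + Q*u (J(Q, u) = 2 + u*Q = 2 + Q*u)
q = 524/25 (q = 1/(-25) + 21 = -1/25 + 21 = 524/25 ≈ 20.960)
(q*J(-1, 0))*f = (524*(2 - 1*0)/25)*42 = (524*(2 + 0)/25)*42 = ((524/25)*2)*42 = (1048/25)*42 = 44016/25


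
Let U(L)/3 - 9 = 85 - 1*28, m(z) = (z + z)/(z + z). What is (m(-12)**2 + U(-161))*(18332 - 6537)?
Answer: 2347205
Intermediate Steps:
m(z) = 1 (m(z) = (2*z)/((2*z)) = (2*z)*(1/(2*z)) = 1)
U(L) = 198 (U(L) = 27 + 3*(85 - 1*28) = 27 + 3*(85 - 28) = 27 + 3*57 = 27 + 171 = 198)
(m(-12)**2 + U(-161))*(18332 - 6537) = (1**2 + 198)*(18332 - 6537) = (1 + 198)*11795 = 199*11795 = 2347205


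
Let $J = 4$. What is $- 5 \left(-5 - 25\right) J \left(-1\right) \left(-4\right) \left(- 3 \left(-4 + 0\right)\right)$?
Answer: $28800$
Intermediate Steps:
$- 5 \left(-5 - 25\right) J \left(-1\right) \left(-4\right) \left(- 3 \left(-4 + 0\right)\right) = - 5 \left(-5 - 25\right) 4 \left(-1\right) \left(-4\right) \left(- 3 \left(-4 + 0\right)\right) = - 5 \left(-5 - 25\right) \left(\left(-4\right) \left(-4\right)\right) \left(\left(-3\right) \left(-4\right)\right) = - 5 \left(\left(-30\right) 16\right) 12 = \left(-5\right) \left(-480\right) 12 = 2400 \cdot 12 = 28800$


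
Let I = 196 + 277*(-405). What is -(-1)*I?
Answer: -111989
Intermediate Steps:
I = -111989 (I = 196 - 112185 = -111989)
-(-1)*I = -(-1)*(-111989) = -1*111989 = -111989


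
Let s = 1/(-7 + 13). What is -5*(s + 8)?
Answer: -245/6 ≈ -40.833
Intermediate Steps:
s = ⅙ (s = 1/6 = ⅙ ≈ 0.16667)
-5*(s + 8) = -5*(⅙ + 8) = -5*49/6 = -245/6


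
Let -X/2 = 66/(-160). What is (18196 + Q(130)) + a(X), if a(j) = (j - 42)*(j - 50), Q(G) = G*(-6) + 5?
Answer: 31113249/1600 ≈ 19446.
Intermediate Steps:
X = 33/40 (X = -132/(-160) = -132*(-1)/160 = -2*(-33/80) = 33/40 ≈ 0.82500)
Q(G) = 5 - 6*G (Q(G) = -6*G + 5 = 5 - 6*G)
a(j) = (-50 + j)*(-42 + j) (a(j) = (-42 + j)*(-50 + j) = (-50 + j)*(-42 + j))
(18196 + Q(130)) + a(X) = (18196 + (5 - 6*130)) + (2100 + (33/40)**2 - 92*33/40) = (18196 + (5 - 780)) + (2100 + 1089/1600 - 759/10) = (18196 - 775) + 3239649/1600 = 17421 + 3239649/1600 = 31113249/1600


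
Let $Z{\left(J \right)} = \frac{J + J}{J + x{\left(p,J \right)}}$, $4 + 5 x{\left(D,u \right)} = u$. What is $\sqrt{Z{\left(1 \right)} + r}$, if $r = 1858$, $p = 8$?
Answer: $9 \sqrt{23} \approx 43.162$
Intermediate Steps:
$x{\left(D,u \right)} = - \frac{4}{5} + \frac{u}{5}$
$Z{\left(J \right)} = \frac{2 J}{- \frac{4}{5} + \frac{6 J}{5}}$ ($Z{\left(J \right)} = \frac{J + J}{J + \left(- \frac{4}{5} + \frac{J}{5}\right)} = \frac{2 J}{- \frac{4}{5} + \frac{6 J}{5}}$)
$\sqrt{Z{\left(1 \right)} + r} = \sqrt{5 \cdot 1 \frac{1}{-2 + 3 \cdot 1} + 1858} = \sqrt{5 \cdot 1 \frac{1}{-2 + 3} + 1858} = \sqrt{5 \cdot 1 \cdot 1^{-1} + 1858} = \sqrt{5 \cdot 1 \cdot 1 + 1858} = \sqrt{5 + 1858} = \sqrt{1863} = 9 \sqrt{23}$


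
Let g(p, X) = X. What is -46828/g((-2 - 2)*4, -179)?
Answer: 46828/179 ≈ 261.61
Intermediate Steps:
-46828/g((-2 - 2)*4, -179) = -46828/(-179) = -46828*(-1/179) = 46828/179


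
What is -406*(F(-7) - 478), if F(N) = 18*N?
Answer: 245224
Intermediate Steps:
-406*(F(-7) - 478) = -406*(18*(-7) - 478) = -406*(-126 - 478) = -406*(-604) = 245224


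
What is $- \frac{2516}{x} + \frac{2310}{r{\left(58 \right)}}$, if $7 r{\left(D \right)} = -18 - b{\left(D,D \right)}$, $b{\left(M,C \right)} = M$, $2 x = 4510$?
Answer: $- \frac{18327283}{85690} \approx -213.88$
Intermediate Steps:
$x = 2255$ ($x = \frac{1}{2} \cdot 4510 = 2255$)
$r{\left(D \right)} = - \frac{18}{7} - \frac{D}{7}$ ($r{\left(D \right)} = \frac{-18 - D}{7} = - \frac{18}{7} - \frac{D}{7}$)
$- \frac{2516}{x} + \frac{2310}{r{\left(58 \right)}} = - \frac{2516}{2255} + \frac{2310}{- \frac{18}{7} - \frac{58}{7}} = \left(-2516\right) \frac{1}{2255} + \frac{2310}{- \frac{18}{7} - \frac{58}{7}} = - \frac{2516}{2255} + \frac{2310}{- \frac{76}{7}} = - \frac{2516}{2255} + 2310 \left(- \frac{7}{76}\right) = - \frac{2516}{2255} - \frac{8085}{38} = - \frac{18327283}{85690}$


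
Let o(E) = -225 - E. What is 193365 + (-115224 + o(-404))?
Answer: 78320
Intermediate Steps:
193365 + (-115224 + o(-404)) = 193365 + (-115224 + (-225 - 1*(-404))) = 193365 + (-115224 + (-225 + 404)) = 193365 + (-115224 + 179) = 193365 - 115045 = 78320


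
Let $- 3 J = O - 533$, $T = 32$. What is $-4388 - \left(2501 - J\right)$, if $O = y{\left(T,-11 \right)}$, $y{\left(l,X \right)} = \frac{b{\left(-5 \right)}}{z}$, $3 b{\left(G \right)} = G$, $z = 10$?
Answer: $- \frac{120803}{18} \approx -6711.3$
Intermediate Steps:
$b{\left(G \right)} = \frac{G}{3}$
$y{\left(l,X \right)} = - \frac{1}{6}$ ($y{\left(l,X \right)} = \frac{\frac{1}{3} \left(-5\right)}{10} = \left(- \frac{5}{3}\right) \frac{1}{10} = - \frac{1}{6}$)
$O = - \frac{1}{6} \approx -0.16667$
$J = \frac{3199}{18}$ ($J = - \frac{- \frac{1}{6} - 533}{3} = \left(- \frac{1}{3}\right) \left(- \frac{3199}{6}\right) = \frac{3199}{18} \approx 177.72$)
$-4388 - \left(2501 - J\right) = -4388 - \left(2501 - \frac{3199}{18}\right) = -4388 - \frac{41819}{18} = - \frac{120803}{18}$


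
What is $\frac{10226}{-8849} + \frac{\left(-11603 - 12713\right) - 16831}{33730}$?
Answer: $- \frac{709032783}{298476770} \approx -2.3755$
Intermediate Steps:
$\frac{10226}{-8849} + \frac{\left(-11603 - 12713\right) - 16831}{33730} = 10226 \left(- \frac{1}{8849}\right) + \left(-24316 - 16831\right) \frac{1}{33730} = - \frac{10226}{8849} - \frac{41147}{33730} = - \frac{709032783}{298476770}$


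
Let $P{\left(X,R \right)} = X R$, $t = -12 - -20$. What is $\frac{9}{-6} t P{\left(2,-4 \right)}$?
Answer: $96$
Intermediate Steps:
$t = 8$ ($t = -12 + 20 = 8$)
$P{\left(X,R \right)} = R X$
$\frac{9}{-6} t P{\left(2,-4 \right)} = \frac{9}{-6} \cdot 8 \left(\left(-4\right) 2\right) = 9 \left(- \frac{1}{6}\right) 8 \left(-8\right) = \left(- \frac{3}{2}\right) 8 \left(-8\right) = \left(-12\right) \left(-8\right) = 96$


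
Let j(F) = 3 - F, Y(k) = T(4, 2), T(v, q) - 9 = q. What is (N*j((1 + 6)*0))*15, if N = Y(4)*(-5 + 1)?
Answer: -1980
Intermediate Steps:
T(v, q) = 9 + q
Y(k) = 11 (Y(k) = 9 + 2 = 11)
N = -44 (N = 11*(-5 + 1) = 11*(-4) = -44)
(N*j((1 + 6)*0))*15 = -44*(3 - (1 + 6)*0)*15 = -44*(3 - 7*0)*15 = -44*(3 - 1*0)*15 = -44*(3 + 0)*15 = -44*3*15 = -132*15 = -1980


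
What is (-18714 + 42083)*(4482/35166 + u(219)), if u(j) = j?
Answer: 30012946914/5861 ≈ 5.1208e+6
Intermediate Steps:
(-18714 + 42083)*(4482/35166 + u(219)) = (-18714 + 42083)*(4482/35166 + 219) = 23369*(4482*(1/35166) + 219) = 23369*(747/5861 + 219) = 23369*(1284306/5861) = 30012946914/5861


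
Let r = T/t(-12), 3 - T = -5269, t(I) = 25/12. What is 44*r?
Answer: 2783616/25 ≈ 1.1134e+5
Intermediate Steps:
t(I) = 25/12 (t(I) = 25*(1/12) = 25/12)
T = 5272 (T = 3 - 1*(-5269) = 3 + 5269 = 5272)
r = 63264/25 (r = 5272/(25/12) = 5272*(12/25) = 63264/25 ≈ 2530.6)
44*r = 44*(63264/25) = 2783616/25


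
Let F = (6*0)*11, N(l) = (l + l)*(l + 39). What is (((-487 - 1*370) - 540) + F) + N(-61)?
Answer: 1287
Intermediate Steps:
N(l) = 2*l*(39 + l) (N(l) = (2*l)*(39 + l) = 2*l*(39 + l))
F = 0 (F = 0*11 = 0)
(((-487 - 1*370) - 540) + F) + N(-61) = (((-487 - 1*370) - 540) + 0) + 2*(-61)*(39 - 61) = (((-487 - 370) - 540) + 0) + 2*(-61)*(-22) = ((-857 - 540) + 0) + 2684 = (-1397 + 0) + 2684 = -1397 + 2684 = 1287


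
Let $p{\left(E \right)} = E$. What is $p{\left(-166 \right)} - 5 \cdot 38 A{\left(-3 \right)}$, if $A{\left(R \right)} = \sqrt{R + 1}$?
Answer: $-166 - 190 i \sqrt{2} \approx -166.0 - 268.7 i$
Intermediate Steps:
$A{\left(R \right)} = \sqrt{1 + R}$
$p{\left(-166 \right)} - 5 \cdot 38 A{\left(-3 \right)} = -166 - 5 \cdot 38 \sqrt{1 - 3} = -166 - 190 \sqrt{-2} = -166 - 190 i \sqrt{2}$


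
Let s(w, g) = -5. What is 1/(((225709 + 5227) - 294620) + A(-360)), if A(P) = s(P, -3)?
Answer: -1/63689 ≈ -1.5701e-5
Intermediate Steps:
A(P) = -5
1/(((225709 + 5227) - 294620) + A(-360)) = 1/(((225709 + 5227) - 294620) - 5) = 1/((230936 - 294620) - 5) = 1/(-63684 - 5) = 1/(-63689) = -1/63689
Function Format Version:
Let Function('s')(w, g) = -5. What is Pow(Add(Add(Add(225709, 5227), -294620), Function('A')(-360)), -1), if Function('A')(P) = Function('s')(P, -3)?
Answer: Rational(-1, 63689) ≈ -1.5701e-5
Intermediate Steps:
Function('A')(P) = -5
Pow(Add(Add(Add(225709, 5227), -294620), Function('A')(-360)), -1) = Pow(Add(Add(Add(225709, 5227), -294620), -5), -1) = Pow(Add(Add(230936, -294620), -5), -1) = Pow(Add(-63684, -5), -1) = Pow(-63689, -1) = Rational(-1, 63689)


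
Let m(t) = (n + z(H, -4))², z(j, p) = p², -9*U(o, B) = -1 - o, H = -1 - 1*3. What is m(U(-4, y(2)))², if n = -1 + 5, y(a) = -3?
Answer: 160000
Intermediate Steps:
H = -4 (H = -1 - 3 = -4)
U(o, B) = ⅑ + o/9 (U(o, B) = -(-1 - o)/9 = ⅑ + o/9)
n = 4
m(t) = 400 (m(t) = (4 + (-4)²)² = (4 + 16)² = 20² = 400)
m(U(-4, y(2)))² = 400² = 160000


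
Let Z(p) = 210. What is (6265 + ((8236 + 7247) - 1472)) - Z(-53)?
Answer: 20066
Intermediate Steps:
(6265 + ((8236 + 7247) - 1472)) - Z(-53) = (6265 + ((8236 + 7247) - 1472)) - 1*210 = (6265 + (15483 - 1472)) - 210 = (6265 + 14011) - 210 = 20276 - 210 = 20066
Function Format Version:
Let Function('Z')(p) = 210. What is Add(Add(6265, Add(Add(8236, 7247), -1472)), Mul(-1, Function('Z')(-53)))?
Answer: 20066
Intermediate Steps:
Add(Add(6265, Add(Add(8236, 7247), -1472)), Mul(-1, Function('Z')(-53))) = Add(Add(6265, Add(Add(8236, 7247), -1472)), Mul(-1, 210)) = Add(Add(6265, Add(15483, -1472)), -210) = Add(Add(6265, 14011), -210) = Add(20276, -210) = 20066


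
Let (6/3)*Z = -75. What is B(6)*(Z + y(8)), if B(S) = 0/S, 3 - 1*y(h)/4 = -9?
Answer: 0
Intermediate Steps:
Z = -75/2 (Z = (1/2)*(-75) = -75/2 ≈ -37.500)
y(h) = 48 (y(h) = 12 - 4*(-9) = 12 + 36 = 48)
B(S) = 0
B(6)*(Z + y(8)) = 0*(-75/2 + 48) = 0*(21/2) = 0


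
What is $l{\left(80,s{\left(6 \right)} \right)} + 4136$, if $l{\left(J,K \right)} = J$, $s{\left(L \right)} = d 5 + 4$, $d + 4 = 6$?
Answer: $4216$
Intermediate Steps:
$d = 2$ ($d = -4 + 6 = 2$)
$s{\left(L \right)} = 14$ ($s{\left(L \right)} = 2 \cdot 5 + 4 = 10 + 4 = 14$)
$l{\left(80,s{\left(6 \right)} \right)} + 4136 = 80 + 4136 = 4216$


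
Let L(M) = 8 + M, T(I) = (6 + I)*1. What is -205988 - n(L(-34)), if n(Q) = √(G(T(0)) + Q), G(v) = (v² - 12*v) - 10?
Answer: -205988 - 6*I*√2 ≈ -2.0599e+5 - 8.4853*I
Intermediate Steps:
T(I) = 6 + I
G(v) = -10 + v² - 12*v
n(Q) = √(-46 + Q) (n(Q) = √((-10 + (6 + 0)² - 12*(6 + 0)) + Q) = √((-10 + 6² - 12*6) + Q) = √((-10 + 36 - 72) + Q) = √(-46 + Q))
-205988 - n(L(-34)) = -205988 - √(-46 + (8 - 34)) = -205988 - √(-46 - 26) = -205988 - √(-72) = -205988 - 6*I*√2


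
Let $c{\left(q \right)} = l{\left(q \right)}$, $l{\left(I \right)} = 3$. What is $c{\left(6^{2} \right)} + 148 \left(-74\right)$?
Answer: $-10949$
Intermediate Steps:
$c{\left(q \right)} = 3$
$c{\left(6^{2} \right)} + 148 \left(-74\right) = 3 + 148 \left(-74\right) = 3 - 10952 = -10949$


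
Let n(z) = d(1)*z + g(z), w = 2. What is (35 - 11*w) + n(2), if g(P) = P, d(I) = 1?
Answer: 17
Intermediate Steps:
n(z) = 2*z (n(z) = 1*z + z = z + z = 2*z)
(35 - 11*w) + n(2) = (35 - 11*2) + 2*2 = (35 - 22) + 4 = 13 + 4 = 17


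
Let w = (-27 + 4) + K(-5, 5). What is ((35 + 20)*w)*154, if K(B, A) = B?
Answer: -237160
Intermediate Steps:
w = -28 (w = (-27 + 4) - 5 = -23 - 5 = -28)
((35 + 20)*w)*154 = ((35 + 20)*(-28))*154 = (55*(-28))*154 = -1540*154 = -237160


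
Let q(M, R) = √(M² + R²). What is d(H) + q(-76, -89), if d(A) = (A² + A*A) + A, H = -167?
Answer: 55611 + √13697 ≈ 55728.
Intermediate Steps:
d(A) = A + 2*A² (d(A) = (A² + A²) + A = 2*A² + A = A + 2*A²)
d(H) + q(-76, -89) = -167*(1 + 2*(-167)) + √((-76)² + (-89)²) = -167*(1 - 334) + √(5776 + 7921) = -167*(-333) + √13697 = 55611 + √13697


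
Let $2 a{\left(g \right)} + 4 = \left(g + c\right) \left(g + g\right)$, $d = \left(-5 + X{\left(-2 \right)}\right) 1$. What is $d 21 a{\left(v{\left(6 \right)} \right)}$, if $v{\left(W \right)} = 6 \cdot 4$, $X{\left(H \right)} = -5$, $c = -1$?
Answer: $-115500$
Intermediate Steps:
$d = -10$ ($d = \left(-5 - 5\right) 1 = \left(-10\right) 1 = -10$)
$v{\left(W \right)} = 24$
$a{\left(g \right)} = -2 + g \left(-1 + g\right)$ ($a{\left(g \right)} = -2 + \frac{\left(g - 1\right) \left(g + g\right)}{2} = -2 + \frac{\left(-1 + g\right) 2 g}{2} = -2 + \frac{2 g \left(-1 + g\right)}{2} = -2 + g \left(-1 + g\right)$)
$d 21 a{\left(v{\left(6 \right)} \right)} = \left(-10\right) 21 \left(-2 + 24^{2} - 24\right) = - 210 \left(-2 + 576 - 24\right) = \left(-210\right) 550 = -115500$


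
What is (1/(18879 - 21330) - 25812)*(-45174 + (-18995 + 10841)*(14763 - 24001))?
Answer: -1587566246874938/817 ≈ -1.9432e+12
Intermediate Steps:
(1/(18879 - 21330) - 25812)*(-45174 + (-18995 + 10841)*(14763 - 24001)) = (1/(-2451) - 25812)*(-45174 - 8154*(-9238)) = (-1/2451 - 25812)*(-45174 + 75326652) = -63265213/2451*75281478 = -1587566246874938/817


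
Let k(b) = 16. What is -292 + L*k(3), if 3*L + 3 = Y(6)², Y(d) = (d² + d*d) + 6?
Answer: 32140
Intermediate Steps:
Y(d) = 6 + 2*d² (Y(d) = (d² + d²) + 6 = 2*d² + 6 = 6 + 2*d²)
L = 2027 (L = -1 + (6 + 2*6²)²/3 = -1 + (6 + 2*36)²/3 = -1 + (6 + 72)²/3 = -1 + (⅓)*78² = -1 + (⅓)*6084 = -1 + 2028 = 2027)
-292 + L*k(3) = -292 + 2027*16 = -292 + 32432 = 32140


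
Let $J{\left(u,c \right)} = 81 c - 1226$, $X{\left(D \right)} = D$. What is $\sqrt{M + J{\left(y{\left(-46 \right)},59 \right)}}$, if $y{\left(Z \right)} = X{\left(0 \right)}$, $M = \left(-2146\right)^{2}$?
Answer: $\sqrt{4608869} \approx 2146.8$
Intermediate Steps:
$M = 4605316$
$y{\left(Z \right)} = 0$
$J{\left(u,c \right)} = -1226 + 81 c$
$\sqrt{M + J{\left(y{\left(-46 \right)},59 \right)}} = \sqrt{4605316 + \left(-1226 + 81 \cdot 59\right)} = \sqrt{4605316 + \left(-1226 + 4779\right)} = \sqrt{4605316 + 3553} = \sqrt{4608869}$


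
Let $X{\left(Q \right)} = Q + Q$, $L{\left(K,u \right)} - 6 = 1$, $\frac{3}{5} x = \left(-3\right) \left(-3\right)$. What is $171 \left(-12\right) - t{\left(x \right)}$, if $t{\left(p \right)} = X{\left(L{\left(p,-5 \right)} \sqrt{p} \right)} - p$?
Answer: $-2037 - 14 \sqrt{15} \approx -2091.2$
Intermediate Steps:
$x = 15$ ($x = \frac{5 \left(\left(-3\right) \left(-3\right)\right)}{3} = \frac{5}{3} \cdot 9 = 15$)
$L{\left(K,u \right)} = 7$ ($L{\left(K,u \right)} = 6 + 1 = 7$)
$X{\left(Q \right)} = 2 Q$
$t{\left(p \right)} = - p + 14 \sqrt{p}$ ($t{\left(p \right)} = 2 \cdot 7 \sqrt{p} - p = 14 \sqrt{p} - p = - p + 14 \sqrt{p}$)
$171 \left(-12\right) - t{\left(x \right)} = 171 \left(-12\right) - \left(\left(-1\right) 15 + 14 \sqrt{15}\right) = -2052 - \left(-15 + 14 \sqrt{15}\right) = -2052 + \left(15 - 14 \sqrt{15}\right) = -2037 - 14 \sqrt{15}$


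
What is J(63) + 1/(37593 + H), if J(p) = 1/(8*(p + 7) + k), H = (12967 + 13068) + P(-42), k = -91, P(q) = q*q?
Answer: 983/457744 ≈ 0.0021475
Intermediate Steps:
P(q) = q**2
H = 27799 (H = (12967 + 13068) + (-42)**2 = 26035 + 1764 = 27799)
J(p) = 1/(-35 + 8*p) (J(p) = 1/(8*(p + 7) - 91) = 1/(8*(7 + p) - 91) = 1/((56 + 8*p) - 91) = 1/(-35 + 8*p))
J(63) + 1/(37593 + H) = 1/(-35 + 8*63) + 1/(37593 + 27799) = 1/(-35 + 504) + 1/65392 = 1/469 + 1/65392 = 983/457744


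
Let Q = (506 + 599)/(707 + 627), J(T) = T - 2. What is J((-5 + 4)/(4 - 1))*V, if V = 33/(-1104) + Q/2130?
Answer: 469441/6819408 ≈ 0.068839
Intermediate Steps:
J(T) = -2 + T
Q = 1105/1334 ≈ 0.82834
V = -67063/2273136 (V = 33/(-1104) + (1105/1334)/2130 = 33*(-1/1104) + (1105/1334)*(1/2130) = -11/368 + 221/568284 = -67063/2273136 ≈ -0.029502)
J((-5 + 4)/(4 - 1))*V = (-2 + (-5 + 4)/(4 - 1))*(-67063/2273136) = (-2 - 1/3)*(-67063/2273136) = (-2 - 1*⅓)*(-67063/2273136) = (-2 - ⅓)*(-67063/2273136) = -7/3*(-67063/2273136) = 469441/6819408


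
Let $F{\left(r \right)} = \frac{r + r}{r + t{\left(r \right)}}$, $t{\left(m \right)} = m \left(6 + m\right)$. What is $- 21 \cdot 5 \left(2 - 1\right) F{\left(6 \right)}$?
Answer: $- \frac{210}{13} \approx -16.154$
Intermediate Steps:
$F{\left(r \right)} = \frac{2 r}{r + r \left(6 + r\right)}$ ($F{\left(r \right)} = \frac{r + r}{r + r \left(6 + r\right)} = \frac{2 r}{r + r \left(6 + r\right)}$)
$- 21 \cdot 5 \left(2 - 1\right) F{\left(6 \right)} = - 21 \cdot 5 \left(2 - 1\right) \frac{2}{7 + 6} = - 21 \cdot 5 \cdot 1 \cdot \frac{2}{13} = \left(-21\right) 5 \cdot 2 \cdot \frac{1}{13} = \left(-105\right) \frac{2}{13} = - \frac{210}{13}$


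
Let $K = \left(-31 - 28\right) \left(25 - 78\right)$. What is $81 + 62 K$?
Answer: $193955$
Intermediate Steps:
$K = 3127$ ($K = \left(-59\right) \left(-53\right) = 3127$)
$81 + 62 K = 81 + 62 \cdot 3127 = 81 + 193874 = 193955$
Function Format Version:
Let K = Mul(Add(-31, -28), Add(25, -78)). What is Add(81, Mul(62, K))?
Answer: 193955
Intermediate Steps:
K = 3127 (K = Mul(-59, -53) = 3127)
Add(81, Mul(62, K)) = Add(81, Mul(62, 3127)) = Add(81, 193874) = 193955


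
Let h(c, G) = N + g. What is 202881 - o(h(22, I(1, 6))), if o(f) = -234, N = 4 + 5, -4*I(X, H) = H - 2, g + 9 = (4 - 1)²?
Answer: 203115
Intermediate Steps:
g = 0 (g = -9 + (4 - 1)² = -9 + 3² = -9 + 9 = 0)
I(X, H) = ½ - H/4 (I(X, H) = -(H - 2)/4 = -(-2 + H)/4 = ½ - H/4)
N = 9
h(c, G) = 9 (h(c, G) = 9 + 0 = 9)
202881 - o(h(22, I(1, 6))) = 202881 - 1*(-234) = 202881 + 234 = 203115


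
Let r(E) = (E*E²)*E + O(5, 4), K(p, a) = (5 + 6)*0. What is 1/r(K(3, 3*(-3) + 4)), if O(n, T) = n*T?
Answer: 1/20 ≈ 0.050000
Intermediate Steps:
O(n, T) = T*n
K(p, a) = 0 (K(p, a) = 11*0 = 0)
r(E) = 20 + E⁴ (r(E) = (E*E²)*E + 4*5 = E³*E + 20 = E⁴ + 20 = 20 + E⁴)
1/r(K(3, 3*(-3) + 4)) = 1/(20 + 0⁴) = 1/(20 + 0) = 1/20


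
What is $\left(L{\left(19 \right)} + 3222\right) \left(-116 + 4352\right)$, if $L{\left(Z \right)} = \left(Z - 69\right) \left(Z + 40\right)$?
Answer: $1152192$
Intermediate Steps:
$L{\left(Z \right)} = \left(-69 + Z\right) \left(40 + Z\right)$
$\left(L{\left(19 \right)} + 3222\right) \left(-116 + 4352\right) = \left(\left(-2760 + 19^{2} - 551\right) + 3222\right) \left(-116 + 4352\right) = \left(\left(-2760 + 361 - 551\right) + 3222\right) 4236 = \left(-2950 + 3222\right) 4236 = 272 \cdot 4236 = 1152192$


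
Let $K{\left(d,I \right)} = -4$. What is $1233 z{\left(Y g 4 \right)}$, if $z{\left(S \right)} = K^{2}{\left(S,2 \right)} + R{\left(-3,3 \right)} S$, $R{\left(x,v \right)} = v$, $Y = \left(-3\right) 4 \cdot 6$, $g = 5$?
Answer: $-5306832$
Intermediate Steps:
$Y = -72$ ($Y = \left(-12\right) 6 = -72$)
$z{\left(S \right)} = 16 + 3 S$ ($z{\left(S \right)} = \left(-4\right)^{2} + 3 S = 16 + 3 S$)
$1233 z{\left(Y g 4 \right)} = 1233 \left(16 + 3 \left(-72\right) 5 \cdot 4\right) = 1233 \left(16 + 3 \left(\left(-360\right) 4\right)\right) = 1233 \left(16 + 3 \left(-1440\right)\right) = 1233 \left(16 - 4320\right) = 1233 \left(-4304\right) = -5306832$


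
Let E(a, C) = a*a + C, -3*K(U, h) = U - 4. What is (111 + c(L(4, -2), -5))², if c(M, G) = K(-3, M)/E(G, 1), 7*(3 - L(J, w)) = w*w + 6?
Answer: 75082225/6084 ≈ 12341.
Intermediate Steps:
K(U, h) = 4/3 - U/3 (K(U, h) = -(U - 4)/3 = -(-4 + U)/3 = 4/3 - U/3)
E(a, C) = C + a² (E(a, C) = a² + C = C + a²)
L(J, w) = 15/7 - w²/7 (L(J, w) = 3 - (w*w + 6)/7 = 3 - (w² + 6)/7 = 3 - (6 + w²)/7 = 3 + (-6/7 - w²/7) = 15/7 - w²/7)
c(M, G) = 7/(3*(1 + G²)) (c(M, G) = (4/3 - ⅓*(-3))/(1 + G²) = (4/3 + 1)/(1 + G²) = 7/(3*(1 + G²)))
(111 + c(L(4, -2), -5))² = (111 + 7/(3*(1 + (-5)²)))² = (111 + 7/(3*(1 + 25)))² = (111 + (7/3)/26)² = (111 + (7/3)*(1/26))² = (111 + 7/78)² = (8665/78)² = 75082225/6084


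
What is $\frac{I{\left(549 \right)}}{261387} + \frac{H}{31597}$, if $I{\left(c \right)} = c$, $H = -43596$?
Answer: $- \frac{1264231211}{917671671} \approx -1.3777$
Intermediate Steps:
$\frac{I{\left(549 \right)}}{261387} + \frac{H}{31597} = \frac{549}{261387} - \frac{43596}{31597} = 549 \cdot \frac{1}{261387} - \frac{43596}{31597} = \frac{61}{29043} - \frac{43596}{31597} = - \frac{1264231211}{917671671}$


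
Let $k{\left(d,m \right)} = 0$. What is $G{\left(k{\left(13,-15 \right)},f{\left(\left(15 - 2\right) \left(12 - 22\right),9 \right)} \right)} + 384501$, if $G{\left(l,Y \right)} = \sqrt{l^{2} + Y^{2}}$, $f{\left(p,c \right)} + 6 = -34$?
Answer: $384541$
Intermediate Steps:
$f{\left(p,c \right)} = -40$ ($f{\left(p,c \right)} = -6 - 34 = -40$)
$G{\left(l,Y \right)} = \sqrt{Y^{2} + l^{2}}$
$G{\left(k{\left(13,-15 \right)},f{\left(\left(15 - 2\right) \left(12 - 22\right),9 \right)} \right)} + 384501 = \sqrt{\left(-40\right)^{2} + 0^{2}} + 384501 = \sqrt{1600 + 0} + 384501 = \sqrt{1600} + 384501 = 40 + 384501 = 384541$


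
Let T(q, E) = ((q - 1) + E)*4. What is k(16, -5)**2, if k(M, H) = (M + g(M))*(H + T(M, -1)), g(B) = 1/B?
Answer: 171793449/256 ≈ 6.7107e+5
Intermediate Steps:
T(q, E) = -4 + 4*E + 4*q (T(q, E) = ((-1 + q) + E)*4 = (-1 + E + q)*4 = -4 + 4*E + 4*q)
k(M, H) = (M + 1/M)*(-8 + H + 4*M) (k(M, H) = (M + 1/M)*(H + (-4 + 4*(-1) + 4*M)) = (M + 1/M)*(H + (-4 - 4 + 4*M)) = (M + 1/M)*(H + (-8 + 4*M)) = (M + 1/M)*(-8 + H + 4*M))
k(16, -5)**2 = ((-8 - 5 + 4*16 + 16**2*(-8 - 5 + 4*16))/16)**2 = ((-8 - 5 + 64 + 256*(-8 - 5 + 64))/16)**2 = ((-8 - 5 + 64 + 256*51)/16)**2 = ((-8 - 5 + 64 + 13056)/16)**2 = ((1/16)*13107)**2 = (13107/16)**2 = 171793449/256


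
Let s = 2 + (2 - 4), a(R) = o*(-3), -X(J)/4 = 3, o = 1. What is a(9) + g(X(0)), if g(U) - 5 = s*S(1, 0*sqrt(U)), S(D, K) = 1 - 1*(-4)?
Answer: 2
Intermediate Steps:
X(J) = -12 (X(J) = -4*3 = -12)
S(D, K) = 5 (S(D, K) = 1 + 4 = 5)
a(R) = -3 (a(R) = 1*(-3) = -3)
s = 0 (s = 2 - 2 = 0)
g(U) = 5 (g(U) = 5 + 0*5 = 5 + 0 = 5)
a(9) + g(X(0)) = -3 + 5 = 2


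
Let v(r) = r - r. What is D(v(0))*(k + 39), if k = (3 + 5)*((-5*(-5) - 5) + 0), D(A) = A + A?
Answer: 0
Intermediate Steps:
v(r) = 0
D(A) = 2*A
k = 160 (k = 8*((25 - 5) + 0) = 8*(20 + 0) = 8*20 = 160)
D(v(0))*(k + 39) = (2*0)*(160 + 39) = 0*199 = 0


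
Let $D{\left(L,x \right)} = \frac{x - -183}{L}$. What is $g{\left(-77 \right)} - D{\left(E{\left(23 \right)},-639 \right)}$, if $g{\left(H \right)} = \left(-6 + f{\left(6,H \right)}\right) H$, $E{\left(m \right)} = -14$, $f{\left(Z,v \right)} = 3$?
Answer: $\frac{1389}{7} \approx 198.43$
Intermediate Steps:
$g{\left(H \right)} = - 3 H$ ($g{\left(H \right)} = \left(-6 + 3\right) H = - 3 H$)
$D{\left(L,x \right)} = \frac{183 + x}{L}$ ($D{\left(L,x \right)} = \frac{x + 183}{L} = \frac{183 + x}{L}$)
$g{\left(-77 \right)} - D{\left(E{\left(23 \right)},-639 \right)} = \left(-3\right) \left(-77\right) - \frac{183 - 639}{-14} = 231 - \left(- \frac{1}{14}\right) \left(-456\right) = 231 - \frac{228}{7} = \frac{1389}{7}$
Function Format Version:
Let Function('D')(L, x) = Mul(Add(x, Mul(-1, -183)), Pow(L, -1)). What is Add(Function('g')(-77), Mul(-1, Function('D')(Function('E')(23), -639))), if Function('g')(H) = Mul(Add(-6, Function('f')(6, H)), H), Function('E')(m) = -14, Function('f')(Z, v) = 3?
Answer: Rational(1389, 7) ≈ 198.43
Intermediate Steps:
Function('g')(H) = Mul(-3, H) (Function('g')(H) = Mul(Add(-6, 3), H) = Mul(-3, H))
Function('D')(L, x) = Mul(Pow(L, -1), Add(183, x)) (Function('D')(L, x) = Mul(Add(x, 183), Pow(L, -1)) = Mul(Add(183, x), Pow(L, -1)) = Mul(Pow(L, -1), Add(183, x)))
Add(Function('g')(-77), Mul(-1, Function('D')(Function('E')(23), -639))) = Add(Mul(-3, -77), Mul(-1, Mul(Pow(-14, -1), Add(183, -639)))) = Add(231, Mul(-1, Mul(Rational(-1, 14), -456))) = Add(231, Mul(-1, Rational(228, 7))) = Add(231, Rational(-228, 7)) = Rational(1389, 7)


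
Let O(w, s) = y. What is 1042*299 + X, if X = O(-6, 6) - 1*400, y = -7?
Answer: 311151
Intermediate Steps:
O(w, s) = -7
X = -407 (X = -7 - 1*400 = -7 - 400 = -407)
1042*299 + X = 1042*299 - 407 = 311558 - 407 = 311151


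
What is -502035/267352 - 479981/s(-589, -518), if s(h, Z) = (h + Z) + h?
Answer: 15934053619/56678624 ≈ 281.13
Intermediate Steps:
s(h, Z) = Z + 2*h (s(h, Z) = (Z + h) + h = Z + 2*h)
-502035/267352 - 479981/s(-589, -518) = -502035/267352 - 479981/(-518 + 2*(-589)) = -502035*1/267352 - 479981/(-518 - 1178) = -502035/267352 - 479981/(-1696) = -502035/267352 - 479981*(-1/1696) = -502035/267352 + 479981/1696 = 15934053619/56678624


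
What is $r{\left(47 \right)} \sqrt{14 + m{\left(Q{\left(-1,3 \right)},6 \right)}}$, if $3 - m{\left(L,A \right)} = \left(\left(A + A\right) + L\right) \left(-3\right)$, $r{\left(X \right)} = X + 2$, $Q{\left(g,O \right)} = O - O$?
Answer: $49 \sqrt{53} \approx 356.73$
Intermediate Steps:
$Q{\left(g,O \right)} = 0$
$r{\left(X \right)} = 2 + X$
$m{\left(L,A \right)} = 3 + 3 L + 6 A$ ($m{\left(L,A \right)} = 3 - \left(\left(A + A\right) + L\right) \left(-3\right) = 3 - \left(2 A + L\right) \left(-3\right) = 3 - \left(L + 2 A\right) \left(-3\right) = 3 - \left(- 6 A - 3 L\right) = 3 + \left(3 L + 6 A\right) = 3 + 3 L + 6 A$)
$r{\left(47 \right)} \sqrt{14 + m{\left(Q{\left(-1,3 \right)},6 \right)}} = \left(2 + 47\right) \sqrt{14 + \left(3 + 3 \cdot 0 + 6 \cdot 6\right)} = 49 \sqrt{14 + \left(3 + 0 + 36\right)} = 49 \sqrt{14 + 39} = 49 \sqrt{53}$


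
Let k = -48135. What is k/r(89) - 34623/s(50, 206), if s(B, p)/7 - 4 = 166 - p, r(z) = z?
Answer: -1005397/2492 ≈ -403.45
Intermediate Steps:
s(B, p) = 1190 - 7*p (s(B, p) = 28 + 7*(166 - p) = 28 + (1162 - 7*p) = 1190 - 7*p)
k/r(89) - 34623/s(50, 206) = -48135/89 - 34623/(1190 - 7*206) = -48135*1/89 - 34623/(1190 - 1442) = -48135/89 - 34623/(-252) = -48135/89 - 34623*(-1/252) = -48135/89 + 3847/28 = -1005397/2492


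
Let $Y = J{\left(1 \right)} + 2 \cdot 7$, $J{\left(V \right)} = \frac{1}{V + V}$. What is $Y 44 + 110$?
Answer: $748$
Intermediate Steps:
$J{\left(V \right)} = \frac{1}{2 V}$
$Y = \frac{29}{2}$ ($Y = \frac{1}{2 \cdot 1} + 2 \cdot 7 = \frac{1}{2} \cdot 1 + 14 = \frac{1}{2} + 14 = \frac{29}{2} \approx 14.5$)
$Y 44 + 110 = \frac{29}{2} \cdot 44 + 110 = 638 + 110 = 748$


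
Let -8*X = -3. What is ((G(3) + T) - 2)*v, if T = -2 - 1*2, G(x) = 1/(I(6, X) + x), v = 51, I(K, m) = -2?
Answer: -255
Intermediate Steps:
X = 3/8 (X = -1/8*(-3) = 3/8 ≈ 0.37500)
G(x) = 1/(-2 + x)
T = -4 (T = -2 - 2 = -4)
((G(3) + T) - 2)*v = ((1/(-2 + 3) - 4) - 2)*51 = ((1/1 - 4) - 2)*51 = ((1 - 4) - 2)*51 = (-3 - 2)*51 = -5*51 = -255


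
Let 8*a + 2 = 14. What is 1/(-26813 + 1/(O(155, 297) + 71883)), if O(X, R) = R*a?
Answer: -144657/3878688139 ≈ -3.7295e-5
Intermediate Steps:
a = 3/2 (a = -¼ + (⅛)*14 = -¼ + 7/4 = 3/2 ≈ 1.5000)
O(X, R) = 3*R/2 (O(X, R) = R*(3/2) = 3*R/2)
1/(-26813 + 1/(O(155, 297) + 71883)) = 1/(-26813 + 1/((3/2)*297 + 71883)) = 1/(-26813 + 1/(891/2 + 71883)) = 1/(-26813 + 1/(144657/2)) = 1/(-26813 + 2/144657) = 1/(-3878688139/144657) = -144657/3878688139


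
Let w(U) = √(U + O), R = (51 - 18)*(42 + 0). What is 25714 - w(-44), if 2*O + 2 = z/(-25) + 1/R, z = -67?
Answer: 25714 - I*√232972201/2310 ≈ 25714.0 - 6.6075*I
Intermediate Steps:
R = 1386 (R = 33*42 = 1386)
O = 23587/69300 (O = -1 + (-67/(-25) + 1/1386)/2 = -1 + (-67*(-1/25) + 1*(1/1386))/2 = -1 + (67/25 + 1/1386)/2 = -1 + (½)*(92887/34650) = -1 + 92887/69300 = 23587/69300 ≈ 0.34036)
w(U) = √(23587/69300 + U) (w(U) = √(U + 23587/69300) = √(23587/69300 + U))
25714 - w(-44) = 25714 - √(1816199 + 5336100*(-44))/2310 = 25714 - √(1816199 - 234788400)/2310 = 25714 - √(-232972201)/2310 = 25714 - I*√232972201/2310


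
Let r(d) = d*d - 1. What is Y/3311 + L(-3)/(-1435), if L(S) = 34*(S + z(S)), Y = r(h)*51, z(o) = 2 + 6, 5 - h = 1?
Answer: 15283/135751 ≈ 0.11258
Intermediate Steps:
h = 4 (h = 5 - 1*1 = 5 - 1 = 4)
z(o) = 8
r(d) = -1 + d**2 (r(d) = d**2 - 1 = -1 + d**2)
Y = 765 (Y = (-1 + 4**2)*51 = (-1 + 16)*51 = 15*51 = 765)
L(S) = 272 + 34*S (L(S) = 34*(S + 8) = 34*(8 + S) = 272 + 34*S)
Y/3311 + L(-3)/(-1435) = 765/3311 + (272 + 34*(-3))/(-1435) = 765*(1/3311) + (272 - 102)*(-1/1435) = 765/3311 + 170*(-1/1435) = 765/3311 - 34/287 = 15283/135751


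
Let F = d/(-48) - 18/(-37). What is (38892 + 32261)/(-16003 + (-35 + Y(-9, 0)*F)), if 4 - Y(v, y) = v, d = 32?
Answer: -7897983/1780478 ≈ -4.4359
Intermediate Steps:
Y(v, y) = 4 - v
F = -20/111 (F = 32/(-48) - 18/(-37) = 32*(-1/48) - 18*(-1/37) = -⅔ + 18/37 = -20/111 ≈ -0.18018)
(38892 + 32261)/(-16003 + (-35 + Y(-9, 0)*F)) = (38892 + 32261)/(-16003 + (-35 + (4 - 1*(-9))*(-20/111))) = 71153/(-16003 + (-35 + (4 + 9)*(-20/111))) = 71153/(-16003 + (-35 + 13*(-20/111))) = 71153/(-16003 + (-35 - 260/111)) = 71153/(-16003 - 4145/111) = 71153/(-1780478/111) = 71153*(-111/1780478) = -7897983/1780478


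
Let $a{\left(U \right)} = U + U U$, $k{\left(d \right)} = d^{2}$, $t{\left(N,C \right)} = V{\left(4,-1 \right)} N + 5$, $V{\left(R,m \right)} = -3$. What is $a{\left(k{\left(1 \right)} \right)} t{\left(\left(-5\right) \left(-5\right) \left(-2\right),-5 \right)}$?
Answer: $310$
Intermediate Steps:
$t{\left(N,C \right)} = 5 - 3 N$ ($t{\left(N,C \right)} = - 3 N + 5 = 5 - 3 N$)
$a{\left(U \right)} = U + U^{2}$
$a{\left(k{\left(1 \right)} \right)} t{\left(\left(-5\right) \left(-5\right) \left(-2\right),-5 \right)} = 1^{2} \left(1 + 1^{2}\right) \left(5 - 3 \left(-5\right) \left(-5\right) \left(-2\right)\right) = 1 \left(1 + 1\right) \left(5 - 3 \cdot 25 \left(-2\right)\right) = 1 \cdot 2 \left(5 - -150\right) = 2 \left(5 + 150\right) = 2 \cdot 155 = 310$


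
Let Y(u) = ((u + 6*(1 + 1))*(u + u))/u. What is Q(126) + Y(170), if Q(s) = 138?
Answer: 502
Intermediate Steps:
Y(u) = 24 + 2*u (Y(u) = ((u + 6*2)*(2*u))/u = ((u + 12)*(2*u))/u = ((12 + u)*(2*u))/u = (2*u*(12 + u))/u = 24 + 2*u)
Q(126) + Y(170) = 138 + (24 + 2*170) = 138 + (24 + 340) = 138 + 364 = 502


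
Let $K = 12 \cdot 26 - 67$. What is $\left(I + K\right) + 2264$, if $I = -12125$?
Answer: $-9616$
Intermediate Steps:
$K = 245$ ($K = 312 - 67 = 245$)
$\left(I + K\right) + 2264 = \left(-12125 + 245\right) + 2264 = -11880 + 2264 = -9616$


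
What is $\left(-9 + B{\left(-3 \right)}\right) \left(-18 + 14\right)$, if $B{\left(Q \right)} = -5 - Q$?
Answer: $44$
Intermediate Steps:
$\left(-9 + B{\left(-3 \right)}\right) \left(-18 + 14\right) = \left(-9 - 2\right) \left(-18 + 14\right) = \left(-9 + \left(-5 + 3\right)\right) \left(-4\right) = \left(-9 - 2\right) \left(-4\right) = \left(-11\right) \left(-4\right) = 44$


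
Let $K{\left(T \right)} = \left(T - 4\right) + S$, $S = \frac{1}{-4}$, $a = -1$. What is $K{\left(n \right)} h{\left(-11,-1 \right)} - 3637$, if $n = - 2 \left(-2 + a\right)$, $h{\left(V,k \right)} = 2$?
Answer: $- \frac{7267}{2} \approx -3633.5$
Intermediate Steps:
$S = - \frac{1}{4} \approx -0.25$
$n = 6$ ($n = - 2 \left(-2 - 1\right) = \left(-2\right) \left(-3\right) = 6$)
$K{\left(T \right)} = - \frac{17}{4} + T$ ($K{\left(T \right)} = \left(T - 4\right) - \frac{1}{4} = \left(-4 + T\right) - \frac{1}{4} = - \frac{17}{4} + T$)
$K{\left(n \right)} h{\left(-11,-1 \right)} - 3637 = \left(- \frac{17}{4} + 6\right) 2 - 3637 = \frac{7}{4} \cdot 2 - 3637 = \frac{7}{2} - 3637 = - \frac{7267}{2}$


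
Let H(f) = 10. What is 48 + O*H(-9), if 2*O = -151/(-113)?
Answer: 6179/113 ≈ 54.681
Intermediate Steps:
O = 151/226 (O = (-151/(-113))/2 = (-151*(-1/113))/2 = (½)*(151/113) = 151/226 ≈ 0.66814)
48 + O*H(-9) = 48 + (151/226)*10 = 48 + 755/113 = 6179/113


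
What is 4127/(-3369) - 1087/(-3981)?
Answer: -4255828/4470663 ≈ -0.95195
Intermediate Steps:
4127/(-3369) - 1087/(-3981) = 4127*(-1/3369) - 1087*(-1/3981) = -4127/3369 + 1087/3981 = -4255828/4470663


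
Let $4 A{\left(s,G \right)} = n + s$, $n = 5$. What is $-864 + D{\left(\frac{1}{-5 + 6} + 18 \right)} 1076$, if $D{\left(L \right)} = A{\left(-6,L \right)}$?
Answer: $-1133$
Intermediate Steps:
$A{\left(s,G \right)} = \frac{5}{4} + \frac{s}{4}$ ($A{\left(s,G \right)} = \frac{5 + s}{4} = \frac{5}{4} + \frac{s}{4}$)
$D{\left(L \right)} = - \frac{1}{4}$ ($D{\left(L \right)} = \frac{5}{4} + \frac{1}{4} \left(-6\right) = \frac{5}{4} - \frac{3}{2} = - \frac{1}{4}$)
$-864 + D{\left(\frac{1}{-5 + 6} + 18 \right)} 1076 = -864 - 269 = -1133$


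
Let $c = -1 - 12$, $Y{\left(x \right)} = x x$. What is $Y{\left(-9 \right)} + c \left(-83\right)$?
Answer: $1160$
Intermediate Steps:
$Y{\left(x \right)} = x^{2}$
$c = -13$ ($c = -1 - 12 = -13$)
$Y{\left(-9 \right)} + c \left(-83\right) = \left(-9\right)^{2} - -1079 = 81 + 1079 = 1160$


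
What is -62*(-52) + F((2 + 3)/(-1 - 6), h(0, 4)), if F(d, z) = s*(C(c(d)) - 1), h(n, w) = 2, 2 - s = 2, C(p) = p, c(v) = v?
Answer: 3224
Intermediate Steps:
s = 0 (s = 2 - 1*2 = 2 - 2 = 0)
F(d, z) = 0 (F(d, z) = 0*(d - 1) = 0*(-1 + d) = 0)
-62*(-52) + F((2 + 3)/(-1 - 6), h(0, 4)) = -62*(-52) + 0 = 3224 + 0 = 3224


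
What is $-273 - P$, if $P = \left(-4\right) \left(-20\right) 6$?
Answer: $-753$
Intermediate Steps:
$P = 480$ ($P = 80 \cdot 6 = 480$)
$-273 - P = -273 - 480 = -753$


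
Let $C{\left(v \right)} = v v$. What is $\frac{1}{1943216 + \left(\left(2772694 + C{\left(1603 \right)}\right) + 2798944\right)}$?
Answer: $\frac{1}{10084463} \approx 9.9162 \cdot 10^{-8}$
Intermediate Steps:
$C{\left(v \right)} = v^{2}$
$\frac{1}{1943216 + \left(\left(2772694 + C{\left(1603 \right)}\right) + 2798944\right)} = \frac{1}{1943216 + \left(\left(2772694 + 1603^{2}\right) + 2798944\right)} = \frac{1}{1943216 + \left(\left(2772694 + 2569609\right) + 2798944\right)} = \frac{1}{1943216 + \left(5342303 + 2798944\right)} = \frac{1}{1943216 + 8141247} = \frac{1}{10084463}$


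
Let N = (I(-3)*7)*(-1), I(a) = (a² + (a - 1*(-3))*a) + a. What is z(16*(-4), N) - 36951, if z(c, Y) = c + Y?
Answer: -37057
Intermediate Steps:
I(a) = a + a² + a*(3 + a) (I(a) = (a² + (a + 3)*a) + a = (a² + (3 + a)*a) + a = (a² + a*(3 + a)) + a = a + a² + a*(3 + a))
N = -42 (N = ((2*(-3)*(2 - 3))*7)*(-1) = ((2*(-3)*(-1))*7)*(-1) = (6*7)*(-1) = 42*(-1) = -42)
z(c, Y) = Y + c
z(16*(-4), N) - 36951 = (-42 + 16*(-4)) - 36951 = (-42 - 64) - 36951 = -106 - 36951 = -37057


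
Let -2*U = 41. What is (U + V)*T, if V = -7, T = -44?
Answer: 1210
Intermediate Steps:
U = -41/2 (U = -1/2*41 = -41/2 ≈ -20.500)
(U + V)*T = (-41/2 - 7)*(-44) = -55/2*(-44) = 1210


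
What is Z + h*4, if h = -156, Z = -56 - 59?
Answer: -739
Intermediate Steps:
Z = -115
Z + h*4 = -115 - 156*4 = -115 - 624 = -739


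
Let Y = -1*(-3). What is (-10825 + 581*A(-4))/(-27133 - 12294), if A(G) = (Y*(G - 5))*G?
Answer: -51923/39427 ≈ -1.3169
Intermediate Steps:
Y = 3
A(G) = G*(-15 + 3*G) (A(G) = (3*(G - 5))*G = (3*(-5 + G))*G = (-15 + 3*G)*G = G*(-15 + 3*G))
(-10825 + 581*A(-4))/(-27133 - 12294) = (-10825 + 581*(3*(-4)*(-5 - 4)))/(-27133 - 12294) = (-10825 + 581*(3*(-4)*(-9)))/(-39427) = (-10825 + 581*108)*(-1/39427) = (-10825 + 62748)*(-1/39427) = 51923*(-1/39427) = -51923/39427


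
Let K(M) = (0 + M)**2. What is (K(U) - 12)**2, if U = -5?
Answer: 169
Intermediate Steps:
K(M) = M**2
(K(U) - 12)**2 = ((-5)**2 - 12)**2 = (25 - 12)**2 = 13**2 = 169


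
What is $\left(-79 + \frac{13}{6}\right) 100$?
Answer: $- \frac{23050}{3} \approx -7683.3$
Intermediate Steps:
$\left(-79 + \frac{13}{6}\right) 100 = \left(- \frac{461}{6}\right) 100 = - \frac{23050}{3}$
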